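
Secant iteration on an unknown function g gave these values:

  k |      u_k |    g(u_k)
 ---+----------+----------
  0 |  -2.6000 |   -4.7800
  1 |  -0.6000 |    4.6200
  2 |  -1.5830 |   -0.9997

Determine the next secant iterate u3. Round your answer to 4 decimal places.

-1.4081

u3 = -1.5830 − (-0.9997)·(-1.5830 − (-0.6000)) / (-0.9997 − 4.6200)
   = -1.5830 − (0.982705)/(-5.619700) = -1.408132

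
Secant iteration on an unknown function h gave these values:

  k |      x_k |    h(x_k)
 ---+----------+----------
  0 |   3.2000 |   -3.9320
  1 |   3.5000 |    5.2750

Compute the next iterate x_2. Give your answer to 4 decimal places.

3.3281

x_2 = 3.5000 − 5.2750·(3.5000 − 3.2000) / (5.2750 − (-3.9320))
   = 3.5000 − (1.582500)/(9.207000) = 3.328120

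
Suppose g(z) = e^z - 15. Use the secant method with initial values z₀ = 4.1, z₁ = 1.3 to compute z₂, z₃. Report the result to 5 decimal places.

g(4.1) = 45.3402876, g(1.3) = -11.3307033
z₂ = 1.3000000 − (-11.3307033)·(1.3000000 − 4.1000000) / (-11.3307033 − 45.3402876) = 1.3000000 − (31.7259693)/(-56.6709909) = 1.8598273
g(1.8598273) = -8.5773723
z₃ = 1.8598273 − (-8.5773723)·(1.8598273 − 1.3000000) / (-8.5773723 − (-11.3307033)) = 1.8598273 − (-4.8018474)/(2.7533310) = 3.6038412

1.85983, 3.60384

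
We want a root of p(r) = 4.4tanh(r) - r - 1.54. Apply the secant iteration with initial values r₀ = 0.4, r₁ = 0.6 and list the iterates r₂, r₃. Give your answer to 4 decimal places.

p(0.4) = -0.268225, p(0.6) = 0.223018
r₂ = 0.600000 − 0.223018·(0.600000 − 0.400000) / (0.223018 − (-0.268225)) = 0.600000 − (0.044604)/(0.491243) = 0.509202
p(0.509202) = 0.015821
r₃ = 0.509202 − 0.015821·(0.509202 − 0.600000) / (0.015821 − 0.223018) = 0.509202 − (-0.001437)/(-0.207197) = 0.502269

0.5092, 0.5023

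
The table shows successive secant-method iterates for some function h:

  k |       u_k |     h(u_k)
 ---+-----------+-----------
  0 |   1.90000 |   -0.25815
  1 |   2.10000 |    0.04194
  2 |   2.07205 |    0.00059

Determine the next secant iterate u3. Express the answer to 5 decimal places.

2.07165

u3 = 2.07205 − 0.00059·(2.07205 − 2.10000) / (0.00059 − 0.04194)
   = 2.07205 − (-0.0000165)/(-0.0413500) = 2.0716512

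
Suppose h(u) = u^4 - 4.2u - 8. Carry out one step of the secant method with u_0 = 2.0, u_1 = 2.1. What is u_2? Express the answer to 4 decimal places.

2.0132

h(2.0) = -0.400000, h(2.1) = 2.628100
u_2 = 2.100000 − 2.628100·(2.100000 − 2.000000) / (2.628100 − (-0.400000)) = 2.100000 − (0.262810)/(3.028100) = 2.013210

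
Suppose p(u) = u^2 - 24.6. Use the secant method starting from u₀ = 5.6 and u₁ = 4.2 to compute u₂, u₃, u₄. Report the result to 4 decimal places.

p(5.6) = 6.760000, p(4.2) = -6.960000
u₂ = 4.200000 − (-6.960000)·(4.200000 − 5.600000) / (-6.960000 − 6.760000) = 4.200000 − (9.744000)/(-13.720000) = 4.910204
p(4.910204) = -0.489896
u₃ = 4.910204 − (-0.489896)·(4.910204 − 4.200000) / (-0.489896 − (-6.960000)) = 4.910204 − (-0.347926)/(6.470104) = 4.963978
p(4.963978) = 0.041082
u₄ = 4.963978 − 0.041082·(4.963978 − 4.910204) / (0.041082 − (-0.489896)) = 4.963978 − (0.002209)/(0.530978) = 4.959818

4.9102, 4.9640, 4.9598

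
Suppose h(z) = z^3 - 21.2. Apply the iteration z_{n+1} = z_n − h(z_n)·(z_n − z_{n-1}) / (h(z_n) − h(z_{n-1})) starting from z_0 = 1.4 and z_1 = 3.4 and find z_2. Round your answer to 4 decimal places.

h(1.4) = -18.456000, h(3.4) = 18.104000
z_2 = 3.400000 − 18.104000·(3.400000 − 1.400000) / (18.104000 − (-18.456000)) = 3.400000 − (36.208000)/(36.560000) = 2.409628

2.4096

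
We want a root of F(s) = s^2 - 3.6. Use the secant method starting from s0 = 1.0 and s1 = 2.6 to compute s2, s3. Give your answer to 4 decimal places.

F(1.0) = -2.600000, F(2.6) = 3.160000
s2 = 2.600000 − 3.160000·(2.600000 − 1.000000) / (3.160000 − (-2.600000)) = 2.600000 − (5.056000)/(5.760000) = 1.722222
F(1.722222) = -0.633951
s3 = 1.722222 − (-0.633951)·(1.722222 − 2.600000) / (-0.633951 − 3.160000) = 1.722222 − (0.556468)/(-3.793951) = 1.868895

1.7222, 1.8689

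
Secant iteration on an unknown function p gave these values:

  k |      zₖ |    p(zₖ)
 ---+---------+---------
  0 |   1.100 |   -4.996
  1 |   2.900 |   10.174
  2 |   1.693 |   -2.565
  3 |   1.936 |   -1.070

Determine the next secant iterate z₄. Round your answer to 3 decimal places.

z₄ = 1.936 − (-1.070)·(1.936 − 1.693) / (-1.070 − (-2.565))
   = 1.936 − (-0.26001)/(1.49500) = 2.10992

2.110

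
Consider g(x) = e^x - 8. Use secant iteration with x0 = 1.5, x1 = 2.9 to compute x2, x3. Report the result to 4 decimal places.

1.8597, 1.9994

g(1.5) = -3.518311, g(2.9) = 10.174145
x2 = 2.900000 − 10.174145·(2.900000 − 1.500000) / (10.174145 − (-3.518311)) = 2.900000 − (14.243804)/(13.692456) = 1.859734
g(1.859734) = -1.577975
x3 = 1.859734 − (-1.577975)·(1.859734 − 2.900000) / (-1.577975 − 10.174145) = 1.859734 − (1.641514)/(-11.752120) = 1.999412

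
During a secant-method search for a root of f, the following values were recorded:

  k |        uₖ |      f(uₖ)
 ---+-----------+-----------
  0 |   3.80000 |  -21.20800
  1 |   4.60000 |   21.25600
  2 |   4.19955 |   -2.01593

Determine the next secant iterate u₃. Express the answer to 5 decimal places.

u₃ = 4.19955 − (-2.01593)·(4.19955 − 4.60000) / (-2.01593 − 21.25600)
   = 4.19955 − (0.8072792)/(-23.2719300) = 4.2342390

4.23424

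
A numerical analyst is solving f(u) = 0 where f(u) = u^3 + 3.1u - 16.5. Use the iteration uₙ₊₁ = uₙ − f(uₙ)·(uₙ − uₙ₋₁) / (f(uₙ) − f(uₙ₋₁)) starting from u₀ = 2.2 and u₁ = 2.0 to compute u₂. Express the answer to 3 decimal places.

f(2.2) = 0.96800, f(2.0) = -2.30000
u₂ = 2.00000 − (-2.30000)·(2.00000 − 2.20000) / (-2.30000 − 0.96800) = 2.00000 − (0.46000)/(-3.26800) = 2.14076

2.141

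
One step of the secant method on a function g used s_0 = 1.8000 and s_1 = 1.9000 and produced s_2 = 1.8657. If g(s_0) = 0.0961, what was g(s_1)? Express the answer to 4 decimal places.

-0.0502

The secant line through (1.8000, 0.0961) and (1.9000, g(s_1)) crosses zero at s_2 = 1.8657.
So (1.8000, 0.0961), (1.9000, g(s_1)), (1.8657, 0) are collinear:
g(s_1) = 0.0961 · (1.9000 − 1.8657) / (1.8000 − 1.8657) = 0.0961 · (0.034300)/(-0.065700) = -0.050171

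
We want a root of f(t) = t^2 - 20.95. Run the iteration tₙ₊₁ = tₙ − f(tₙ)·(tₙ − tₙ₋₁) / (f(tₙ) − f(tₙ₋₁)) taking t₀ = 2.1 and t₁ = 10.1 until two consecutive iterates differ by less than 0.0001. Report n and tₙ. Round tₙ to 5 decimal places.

f(2.1) = -16.5400000, f(10.1) = 81.0600000
t₂ = 10.1000000 − 81.0600000·(8.0000000)/(97.6000000) = 3.4557377;  |Δ| = 6.6442623
f(3.4557377) = -9.0078769
t₃ = 3.4557377 − (-9.0078769)·(-6.6442623)/(-90.0678769) = 4.1202443;  |Δ| = 0.6645066
f(4.1202443) = -3.9735870
t₄ = 4.1202443 − (-3.9735870)·(0.6645066)/(5.0342899) = 4.6447422;  |Δ| = 0.5244980
f(4.6447422) = 0.6236304
t₅ = 4.6447422 − 0.6236304·(0.5244980)/(4.5972175) = 4.5735920;  |Δ| = 0.0711502
f(4.5735920) = -0.0322558
t₆ = 4.5735920 − (-0.0322558)·(-0.0711502)/(-0.6558862) = 4.5770911;  |Δ| = 0.0034991
f(4.5770911) = -0.0002367
t₇ = 4.5770911 − (-0.0002367)·(0.0034991)/(0.0320191) = 4.5771170;  |Δ| = 0.0000259
|t₇ − t₆| = 0.0000259 < 0.0001

n = 7, tₙ = 4.57712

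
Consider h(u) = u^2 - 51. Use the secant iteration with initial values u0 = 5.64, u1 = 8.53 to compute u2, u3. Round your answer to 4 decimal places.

6.9943, 7.1283

h(5.64) = -19.190400, h(8.53) = 21.760900
u2 = 8.530000 − 21.760900·(8.530000 − 5.640000) / (21.760900 − (-19.190400)) = 8.530000 − (62.889001)/(40.951300) = 6.994298
h(6.994298) = -2.079798
u3 = 6.994298 − (-2.079798)·(6.994298 − 8.530000) / (-2.079798 − 21.760900) = 6.994298 − (3.193951)/(-23.840698) = 7.128268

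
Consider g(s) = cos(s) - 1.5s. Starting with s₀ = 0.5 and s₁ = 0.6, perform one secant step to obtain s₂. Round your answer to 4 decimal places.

0.5631

g(0.5) = 0.127583, g(0.6) = -0.074664
s₂ = 0.600000 − (-0.074664)·(0.600000 − 0.500000) / (-0.074664 − 0.127583) = 0.600000 − (-0.007466)/(-0.202247) = 0.563083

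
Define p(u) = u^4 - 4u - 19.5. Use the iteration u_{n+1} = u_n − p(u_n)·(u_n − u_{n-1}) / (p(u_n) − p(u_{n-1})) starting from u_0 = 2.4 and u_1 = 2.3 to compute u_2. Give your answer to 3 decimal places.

2.315

p(2.4) = 4.07760, p(2.3) = -0.71590
u_2 = 2.30000 − (-0.71590)·(2.30000 − 2.40000) / (-0.71590 − 4.07760) = 2.30000 − (0.07159)/(-4.79350) = 2.31493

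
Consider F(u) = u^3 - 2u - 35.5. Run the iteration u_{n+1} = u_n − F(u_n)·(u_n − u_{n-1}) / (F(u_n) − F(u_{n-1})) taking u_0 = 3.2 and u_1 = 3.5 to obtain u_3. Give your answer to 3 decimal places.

F(3.2) = -9.13200, F(3.5) = 0.37500
u_2 = 3.50000 − 0.37500·(3.50000 − 3.20000) / (0.37500 − (-9.13200)) = 3.50000 − (0.11250)/(9.50700) = 3.48817
F(3.48817) = -0.03474
u_3 = 3.48817 − (-0.03474)·(3.48817 − 3.50000) / (-0.03474 − 0.37500) = 3.48817 − (0.00041)/(-0.40974) = 3.48917

3.489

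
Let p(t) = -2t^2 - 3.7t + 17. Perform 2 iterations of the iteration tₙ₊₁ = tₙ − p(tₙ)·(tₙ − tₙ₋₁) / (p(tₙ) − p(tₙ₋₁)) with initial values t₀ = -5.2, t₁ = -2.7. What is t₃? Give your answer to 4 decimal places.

-4.0561

p(-5.2) = -17.840000, p(-2.7) = 12.410000
t₂ = -2.700000 − 12.410000·(-2.700000 − (-5.200000)) / (12.410000 − (-17.840000)) = -2.700000 − (31.025000)/(30.250000) = -3.725620
p(-3.725620) = 3.024307
t₃ = -3.725620 − 3.024307·(-3.725620 − (-2.700000)) / (3.024307 − 12.410000) = -3.725620 − (-3.101789)/(-9.385693) = -4.056100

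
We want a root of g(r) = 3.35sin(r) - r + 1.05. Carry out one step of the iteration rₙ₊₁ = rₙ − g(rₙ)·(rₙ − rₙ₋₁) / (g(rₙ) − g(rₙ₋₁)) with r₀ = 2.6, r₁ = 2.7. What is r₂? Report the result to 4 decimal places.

2.6448

g(2.6) = 0.176930, g(2.7) = -0.218277
r₂ = 2.700000 − (-0.218277)·(2.700000 − 2.600000) / (-0.218277 − 0.176930) = 2.700000 − (-0.021828)/(-0.395207) = 2.644769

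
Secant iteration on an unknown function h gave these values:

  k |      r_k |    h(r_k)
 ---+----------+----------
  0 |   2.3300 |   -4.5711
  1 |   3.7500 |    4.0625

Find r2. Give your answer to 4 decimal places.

r2 = 3.7500 − 4.0625·(3.7500 − 2.3300) / (4.0625 − (-4.5711))
   = 3.7500 − (5.768750)/(8.633600) = 3.081826

3.0818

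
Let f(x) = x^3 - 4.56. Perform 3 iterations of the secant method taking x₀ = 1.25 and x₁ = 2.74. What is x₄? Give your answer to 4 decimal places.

1.6709

f(1.25) = -2.606875, f(2.74) = 16.010824
x₂ = 2.740000 − 16.010824·(2.740000 − 1.250000) / (16.010824 − (-2.606875)) = 2.740000 − (23.856128)/(18.617699) = 1.458632
f(1.458632) = -1.456605
x₃ = 1.458632 − (-1.456605)·(1.458632 − 2.740000) / (-1.456605 − 16.010824) = 1.458632 − (1.866448)/(-17.467429) = 1.565485
f(1.565485) = -0.723400
x₄ = 1.565485 − (-0.723400)·(1.565485 − 1.458632) / (-0.723400 − (-1.456605)) = 1.565485 − (-0.077297)/(0.733206) = 1.670909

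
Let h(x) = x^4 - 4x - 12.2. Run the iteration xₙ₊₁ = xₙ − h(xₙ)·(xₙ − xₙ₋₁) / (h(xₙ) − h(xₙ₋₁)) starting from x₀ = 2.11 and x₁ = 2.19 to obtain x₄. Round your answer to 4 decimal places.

2.1339

h(2.11) = -0.818806, h(2.19) = 2.042575
x₂ = 2.190000 − 2.042575·(2.190000 − 2.110000) / (2.042575 − (-0.818806)) = 2.190000 − (0.163406)/(2.861381) = 2.132893
h(2.132893) = -0.036069
x₃ = 2.132893 − (-0.036069)·(2.132893 − 2.190000) / (-0.036069 − 2.042575) = 2.132893 − (0.002060)/(-2.078644) = 2.133884
h(2.133884) = -0.001546
x₄ = 2.133884 − (-0.001546)·(2.133884 − 2.132893) / (-0.001546 − (-0.036069)) = 2.133884 − (-0.000002)/(0.034524) = 2.133928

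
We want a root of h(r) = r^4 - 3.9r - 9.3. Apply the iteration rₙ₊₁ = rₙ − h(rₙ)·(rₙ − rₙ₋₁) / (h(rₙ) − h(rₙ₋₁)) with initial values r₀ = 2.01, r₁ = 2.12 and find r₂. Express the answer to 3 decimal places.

2.036

h(2.01) = -0.81659, h(2.12) = 2.63163
r₂ = 2.12000 − 2.63163·(2.12000 − 2.01000) / (2.63163 − (-0.81659)) = 2.12000 − (0.28948)/(3.44822) = 2.03605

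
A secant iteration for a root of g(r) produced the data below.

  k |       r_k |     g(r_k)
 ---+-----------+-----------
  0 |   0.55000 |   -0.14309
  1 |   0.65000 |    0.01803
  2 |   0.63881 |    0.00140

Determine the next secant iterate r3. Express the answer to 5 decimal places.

0.63787

r3 = 0.63881 − 0.00140·(0.63881 − 0.65000) / (0.00140 − 0.01803)
   = 0.63881 − (-0.0000157)/(-0.0166300) = 0.6378680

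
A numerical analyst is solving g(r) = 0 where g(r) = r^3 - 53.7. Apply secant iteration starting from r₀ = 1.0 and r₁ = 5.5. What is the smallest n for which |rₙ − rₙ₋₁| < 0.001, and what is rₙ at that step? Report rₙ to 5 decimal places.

n = 8, rₙ = 3.77275

g(1.0) = -52.7000000, g(5.5) = 112.6750000
r₂ = 5.5000000 − 112.6750000·(4.5000000)/(165.3750000) = 2.4340136;  |Δ| = 3.0659864
g(2.4340136) = -39.2798757
r₃ = 2.4340136 − (-39.2798757)·(-3.0659864)/(-151.9548757) = 3.2265618;  |Δ| = 0.7925482
g(3.2265618) = -20.1092293
r₄ = 3.2265618 − (-20.1092293)·(0.7925482)/(19.1706464) = 4.0579127;  |Δ| = 0.8313509
g(4.0579127) = 13.1202497
r₅ = 4.0579127 − 13.1202497·(0.8313509)/(33.2294789) = 3.7296641;  |Δ| = 0.3282486
g(3.7296641) = -1.8189037
r₆ = 3.7296641 − (-1.8189037)·(-0.3282486)/(-14.9391534) = 3.7696297;  |Δ| = 0.0399656
g(3.7696297) = -0.1331553
r₇ = 3.7696297 − (-0.1331553)·(0.0399656)/(1.6857484) = 3.7727865;  |Δ| = 0.0031568
g(3.7727865) = 0.0015345
r₈ = 3.7727865 − 0.0015345·(0.0031568)/(0.1346898) = 3.7727506;  |Δ| = 0.0000360
|r₈ − r₇| = 0.0000360 < 0.001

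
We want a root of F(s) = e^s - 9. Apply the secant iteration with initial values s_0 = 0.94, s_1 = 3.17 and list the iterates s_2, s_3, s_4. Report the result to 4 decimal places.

F(0.94) = -6.440019, F(3.17) = 14.807484
s_2 = 3.170000 − 14.807484·(3.170000 − 0.940000) / (14.807484 − (-6.440019)) = 3.170000 − (33.020690)/(21.247503) = 1.615903
F(1.615903) = -3.967572
s_3 = 1.615903 − (-3.967572)·(1.615903 − 3.170000) / (-3.967572 − 14.807484) = 1.615903 − (6.165994)/(-18.775056) = 1.944317
F(1.944317) = -2.011145
s_4 = 1.944317 − (-2.011145)·(1.944317 − 1.615903) / (-2.011145 − (-3.967572)) = 1.944317 − (-0.660489)/(1.956427) = 2.281916

1.6159, 1.9443, 2.2819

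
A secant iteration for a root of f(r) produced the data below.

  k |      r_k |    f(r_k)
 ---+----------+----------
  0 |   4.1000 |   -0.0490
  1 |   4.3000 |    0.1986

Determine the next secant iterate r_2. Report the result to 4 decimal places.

r_2 = 4.3000 − 0.1986·(4.3000 − 4.1000) / (0.1986 − (-0.0490))
   = 4.3000 − (0.039720)/(0.247600) = 4.139580

4.1396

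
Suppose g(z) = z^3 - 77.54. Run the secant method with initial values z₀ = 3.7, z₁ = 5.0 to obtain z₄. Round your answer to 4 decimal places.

4.2646

g(3.7) = -26.887000, g(5.0) = 47.460000
z₂ = 5.000000 − 47.460000·(5.000000 − 3.700000) / (47.460000 − (-26.887000)) = 5.000000 − (61.698000)/(74.347000) = 4.170135
g(4.170135) = -5.021263
z₃ = 4.170135 − (-5.021263)·(4.170135 − 5.000000) / (-5.021263 − 47.460000) = 4.170135 − (4.166972)/(-52.481263) = 4.249534
g(4.249534) = -0.799630
z₄ = 4.249534 − (-0.799630)·(4.249534 − 4.170135) / (-0.799630 − (-5.021263)) = 4.249534 − (-0.063490)/(4.221633) = 4.264573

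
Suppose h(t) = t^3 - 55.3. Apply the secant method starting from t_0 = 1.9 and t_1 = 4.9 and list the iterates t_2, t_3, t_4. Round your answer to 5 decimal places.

h(1.9) = -48.4410000, h(4.9) = 62.3490000
t_2 = 4.9000000 − 62.3490000·(4.9000000 − 1.9000000) / (62.3490000 − (-48.4410000)) = 4.9000000 − (187.0470000)/(110.7900000) = 3.2116978
h(3.2116978) = -22.1713281
t_3 = 3.2116978 − (-22.1713281)·(3.2116978 − 4.9000000) / (-22.1713281 − 62.3490000) = 3.2116978 − (37.4319019)/(-84.5203281) = 3.6545724
h(3.6545724) = -6.4899005
t_4 = 3.6545724 − (-6.4899005)·(3.6545724 − 3.2116978) / (-6.4899005 − (-22.1713281)) = 3.6545724 − (-2.8742117)/(15.6814276) = 3.8378600

3.21170, 3.65457, 3.83786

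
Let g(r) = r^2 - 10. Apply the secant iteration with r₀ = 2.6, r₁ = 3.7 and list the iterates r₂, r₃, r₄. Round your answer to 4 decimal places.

3.1143, 3.1585, 3.1623

g(2.6) = -3.240000, g(3.7) = 3.690000
r₂ = 3.700000 − 3.690000·(3.700000 − 2.600000) / (3.690000 − (-3.240000)) = 3.700000 − (4.059000)/(6.930000) = 3.114286
g(3.114286) = -0.301224
r₃ = 3.114286 − (-0.301224)·(3.114286 − 3.700000) / (-0.301224 − 3.690000) = 3.114286 − (0.176431)/(-3.991224) = 3.158491
g(3.158491) = -0.023937
r₄ = 3.158491 − (-0.023937)·(3.158491 − 3.114286) / (-0.023937 − (-0.301224)) = 3.158491 − (-0.001058)/(0.277287) = 3.162307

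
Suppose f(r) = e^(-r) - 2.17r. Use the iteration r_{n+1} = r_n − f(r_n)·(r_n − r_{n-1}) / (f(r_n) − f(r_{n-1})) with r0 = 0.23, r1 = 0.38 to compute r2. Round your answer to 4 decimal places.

0.3316

f(0.23) = 0.295434, f(0.38) = -0.140739
r2 = 0.380000 − (-0.140739)·(0.380000 − 0.230000) / (-0.140739 − 0.295434) = 0.380000 − (-0.021111)/(-0.436172) = 0.331600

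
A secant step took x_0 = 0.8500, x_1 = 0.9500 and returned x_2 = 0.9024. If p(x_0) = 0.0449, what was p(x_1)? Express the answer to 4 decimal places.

-0.0408

The secant line through (0.8500, 0.0449) and (0.9500, p(x_1)) crosses zero at x_2 = 0.9024.
So (0.8500, 0.0449), (0.9500, p(x_1)), (0.9024, 0) are collinear:
p(x_1) = 0.0449 · (0.9500 − 0.9024) / (0.8500 − 0.9024) = 0.0449 · (0.047600)/(-0.052400) = -0.040787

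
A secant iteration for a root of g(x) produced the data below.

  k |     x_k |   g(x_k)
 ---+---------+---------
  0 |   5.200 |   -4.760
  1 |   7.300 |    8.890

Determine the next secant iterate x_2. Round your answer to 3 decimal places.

5.932

x_2 = 7.300 − 8.890·(7.300 − 5.200) / (8.890 − (-4.760))
   = 7.300 − (18.66900)/(13.65000) = 5.93231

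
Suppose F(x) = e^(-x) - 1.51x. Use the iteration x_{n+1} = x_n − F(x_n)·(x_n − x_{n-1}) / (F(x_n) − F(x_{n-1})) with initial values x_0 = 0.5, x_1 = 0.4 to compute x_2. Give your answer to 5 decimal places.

0.43088

F(0.5) = -0.1484693, F(0.4) = 0.0663200
x_2 = 0.4000000 − 0.0663200·(0.4000000 − 0.5000000) / (0.0663200 − (-0.1484693)) = 0.4000000 − (-0.0066320)/(0.2147894) = 0.4308768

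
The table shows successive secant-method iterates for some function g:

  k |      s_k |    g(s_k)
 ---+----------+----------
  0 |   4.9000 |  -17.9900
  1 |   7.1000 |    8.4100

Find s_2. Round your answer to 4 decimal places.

s_2 = 7.1000 − 8.4100·(7.1000 − 4.9000) / (8.4100 − (-17.9900))
   = 7.1000 − (18.502000)/(26.400000) = 6.399167

6.3992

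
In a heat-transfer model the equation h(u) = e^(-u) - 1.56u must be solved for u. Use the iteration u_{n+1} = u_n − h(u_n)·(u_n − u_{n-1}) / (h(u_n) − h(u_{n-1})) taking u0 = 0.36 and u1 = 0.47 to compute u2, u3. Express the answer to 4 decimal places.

0.4213, 0.4208

h(0.36) = 0.136076, h(0.47) = -0.108198
u2 = 0.470000 − (-0.108198)·(0.470000 − 0.360000) / (-0.108198 − 0.136076) = 0.470000 − (-0.011902)/(-0.244274) = 0.421277
h(0.421277) = -0.000984
u3 = 0.421277 − (-0.000984)·(0.421277 − 0.470000) / (-0.000984 − (-0.108198)) = 0.421277 − (0.000048)/(0.107214) = 0.420830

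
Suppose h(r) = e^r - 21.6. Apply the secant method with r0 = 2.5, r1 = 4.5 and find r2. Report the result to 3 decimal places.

2.742

h(2.5) = -9.41751, h(4.5) = 68.41713
r2 = 4.50000 − 68.41713·(4.50000 − 2.50000) / (68.41713 − (-9.41751)) = 4.50000 − (136.83426)/(77.83464) = 2.74199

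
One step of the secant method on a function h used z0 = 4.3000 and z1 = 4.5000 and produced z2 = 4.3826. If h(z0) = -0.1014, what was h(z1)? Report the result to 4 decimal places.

0.1441

The secant line through (4.3000, -0.1014) and (4.5000, h(z1)) crosses zero at z2 = 4.3826.
So (4.3000, -0.1014), (4.5000, h(z1)), (4.3826, 0) are collinear:
h(z1) = -0.1014 · (4.5000 − 4.3826) / (4.3000 − 4.3826) = -0.1014 · (0.117400)/(-0.082600) = 0.144121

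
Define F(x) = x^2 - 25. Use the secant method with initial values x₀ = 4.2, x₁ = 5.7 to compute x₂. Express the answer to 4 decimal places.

F(4.2) = -7.360000, F(5.7) = 7.490000
x₂ = 5.700000 − 7.490000·(5.700000 − 4.200000) / (7.490000 − (-7.360000)) = 5.700000 − (11.235000)/(14.850000) = 4.943434

4.9434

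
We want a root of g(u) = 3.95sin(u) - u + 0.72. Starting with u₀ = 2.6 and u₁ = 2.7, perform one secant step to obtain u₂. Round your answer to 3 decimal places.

2.635

g(2.6) = 0.15623, g(2.7) = -0.29185
u₂ = 2.70000 − (-0.29185)·(2.70000 − 2.60000) / (-0.29185 − 0.15623) = 2.70000 − (-0.02918)/(-0.44808) = 2.63487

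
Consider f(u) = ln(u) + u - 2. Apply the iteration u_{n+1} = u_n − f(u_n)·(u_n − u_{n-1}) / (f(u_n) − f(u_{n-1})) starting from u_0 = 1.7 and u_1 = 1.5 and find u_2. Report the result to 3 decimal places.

f(1.7) = 0.23063, f(1.5) = -0.09453
u_2 = 1.50000 − (-0.09453)·(1.50000 − 1.70000) / (-0.09453 − 0.23063) = 1.50000 − (0.01891)/(-0.32516) = 1.55815

1.558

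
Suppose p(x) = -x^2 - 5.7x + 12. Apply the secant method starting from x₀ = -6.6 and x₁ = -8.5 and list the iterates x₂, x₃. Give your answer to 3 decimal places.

p(-6.6) = 6.06000, p(-8.5) = -11.80000
x₂ = -8.50000 − (-11.80000)·(-8.50000 − (-6.60000)) / (-11.80000 − 6.06000) = -8.50000 − (22.42000)/(-17.86000) = -7.24468
p(-7.24468) = 0.80928
x₃ = -7.24468 − 0.80928·(-7.24468 − (-8.50000)) / (0.80928 − (-11.80000)) = -7.24468 − (1.01590)/(12.60928) = -7.32525

-7.245, -7.325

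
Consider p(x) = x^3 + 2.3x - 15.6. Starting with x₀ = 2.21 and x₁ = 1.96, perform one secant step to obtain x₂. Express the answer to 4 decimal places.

2.1920

p(2.21) = 0.276861, p(1.96) = -3.562464
x₂ = 1.960000 − (-3.562464)·(1.960000 − 2.210000) / (-3.562464 − 0.276861) = 1.960000 − (0.890616)/(-3.839325) = 2.191972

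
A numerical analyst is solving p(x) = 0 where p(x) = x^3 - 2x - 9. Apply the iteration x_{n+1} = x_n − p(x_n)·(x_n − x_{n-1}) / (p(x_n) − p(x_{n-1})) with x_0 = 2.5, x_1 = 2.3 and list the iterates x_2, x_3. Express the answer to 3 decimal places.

p(2.5) = 1.62500, p(2.3) = -1.43300
x_2 = 2.30000 − (-1.43300)·(2.30000 − 2.50000) / (-1.43300 − 1.62500) = 2.30000 − (0.28660)/(-3.05800) = 2.39372
p(2.39372) = -0.07165
x_3 = 2.39372 − (-0.07165)·(2.39372 − 2.30000) / (-0.07165 − (-1.43300)) = 2.39372 − (-0.00672)/(1.36135) = 2.39865

2.394, 2.399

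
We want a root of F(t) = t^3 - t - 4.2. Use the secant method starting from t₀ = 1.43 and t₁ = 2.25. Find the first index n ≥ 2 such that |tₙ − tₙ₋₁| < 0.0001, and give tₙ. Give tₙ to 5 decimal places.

F(1.43) = -2.7057930, F(2.25) = 4.9406250
t₂ = 2.2500000 − 4.9406250·(0.8200000)/(7.6464180) = 1.7201686;  |Δ| = 0.5298314
F(1.7201686) = -0.8302242
t₃ = 1.7201686 − (-0.8302242)·(-0.5298314)/(-5.7708492) = 1.7963929;  |Δ| = 0.0762243
F(1.7963929) = -0.1993839
t₄ = 1.7963929 − (-0.1993839)·(0.0762243)/(0.6308403) = 1.8204844;  |Δ| = 0.0240915
F(1.8204844) = 0.0128984
t₅ = 1.8204844 − 0.0128984·(0.0240915)/(0.2122823) = 1.8190206;  |Δ| = 0.0014638
F(1.8190206) = -0.0001801
t₆ = 1.8190206 − (-0.0001801)·(-0.0014638)/(-0.0130784) = 1.8190407;  |Δ| = 0.0000202
|t₆ − t₅| = 0.0000202 < 0.0001

n = 6, tₙ = 1.81904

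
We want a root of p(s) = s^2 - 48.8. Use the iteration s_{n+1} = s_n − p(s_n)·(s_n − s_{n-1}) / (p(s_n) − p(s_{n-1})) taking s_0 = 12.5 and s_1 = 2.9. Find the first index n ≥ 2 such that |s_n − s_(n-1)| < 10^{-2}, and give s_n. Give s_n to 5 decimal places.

n = 6, s_n = 6.98572

p(12.5) = 107.4500000, p(2.9) = -40.3900000
s_2 = 2.9000000 − (-40.3900000)·(-9.6000000)/(-147.8400000) = 5.5227273;  |Δ| = 2.6227273
p(5.5227273) = -18.2994835
s_3 = 5.5227273 − (-18.2994835)·(2.6227273)/(22.0905165) = 7.6953589;  |Δ| = 2.1726316
p(7.6953589) = 10.4185483
s_4 = 7.6953589 − 10.4185483·(2.1726316)/(28.7180317) = 6.9071549;  |Δ| = 0.7882040
p(6.9071549) = -1.0912114
s_5 = 6.9071549 − (-1.0912114)·(-0.7882040)/(-11.5097596) = 6.9818825;  |Δ| = 0.0747276
p(6.9818825) = -0.0533164
s_6 = 6.9818825 − (-0.0533164)·(0.0747276)/(1.0378950) = 6.9857213;  |Δ| = 0.0038387
|s_6 − s_5| = 0.0038387 < 10^{-2}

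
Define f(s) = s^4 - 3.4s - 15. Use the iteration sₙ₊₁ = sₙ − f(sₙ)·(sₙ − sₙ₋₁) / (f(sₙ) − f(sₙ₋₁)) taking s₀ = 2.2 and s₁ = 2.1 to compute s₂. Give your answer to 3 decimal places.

f(2.2) = 0.94560, f(2.1) = -2.69190
s₂ = 2.10000 − (-2.69190)·(2.10000 − 2.20000) / (-2.69190 − 0.94560) = 2.10000 − (0.26919)/(-3.63750) = 2.17400

2.174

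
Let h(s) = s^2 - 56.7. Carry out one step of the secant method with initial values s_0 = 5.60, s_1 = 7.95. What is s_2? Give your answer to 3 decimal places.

7.470

h(5.60) = -25.34000, h(7.95) = 6.50250
s_2 = 7.95000 − 6.50250·(7.95000 − 5.60000) / (6.50250 − (-25.34000)) = 7.95000 − (15.28087)/(31.84250) = 7.47011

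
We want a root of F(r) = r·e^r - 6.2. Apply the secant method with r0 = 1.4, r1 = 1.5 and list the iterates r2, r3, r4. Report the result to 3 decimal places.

F(1.4) = -0.52272, F(1.5) = 0.52253
r2 = 1.50000 − 0.52253·(1.50000 − 1.40000) / (0.52253 − (-0.52272)) = 1.50000 − (0.05225)/(1.04525) = 1.45001
F(1.45001) = -0.01839
r3 = 1.45001 − (-0.01839)·(1.45001 − 1.50000) / (-0.01839 − 0.52253) = 1.45001 − (0.00092)/(-0.54092) = 1.45171
F(1.45171) = -0.00062
r4 = 1.45171 − (-0.00062)·(1.45171 − 1.45001) / (-0.00062 − (-0.01839)) = 1.45171 − (0.00000)/(0.01777) = 1.45177

1.450, 1.452, 1.452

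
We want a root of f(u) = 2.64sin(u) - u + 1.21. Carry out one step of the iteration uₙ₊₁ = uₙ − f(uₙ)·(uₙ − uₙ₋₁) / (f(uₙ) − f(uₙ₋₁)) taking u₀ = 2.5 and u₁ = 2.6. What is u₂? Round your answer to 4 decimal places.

f(2.5) = 0.289966, f(2.6) = -0.029076
u₂ = 2.600000 − (-0.029076)·(2.600000 − 2.500000) / (-0.029076 − 0.289966) = 2.600000 − (-0.002908)/(-0.319043) = 2.590886

2.5909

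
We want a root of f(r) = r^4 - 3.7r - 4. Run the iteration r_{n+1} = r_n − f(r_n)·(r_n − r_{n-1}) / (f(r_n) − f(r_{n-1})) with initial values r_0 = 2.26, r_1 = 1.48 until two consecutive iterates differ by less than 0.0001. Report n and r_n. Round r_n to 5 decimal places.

f(2.26) = 13.7255778, f(1.48) = -4.6781478
r_2 = 1.4800000 − (-4.6781478)·(-0.7800000)/(-18.4037256) = 1.6782726;  |Δ| = 0.1982726
f(1.6782726) = -2.2763785
r_3 = 1.6782726 − (-2.2763785)·(0.1982726)/(2.4017693) = 1.8661939;  |Δ| = 0.1879213
f(1.8661939) = 1.2241409
r_4 = 1.8661939 − 1.2241409·(0.1879213)/(3.5005194) = 1.8004774;  |Δ| = 0.0657166
f(1.8004774) = -0.1530260
r_5 = 1.8004774 − (-0.1530260)·(-0.0657166)/(-1.3771669) = 1.8077796;  |Δ| = 0.0073022
f(1.8077796) = -0.0085230
r_6 = 1.8077796 − (-0.0085230)·(0.0073022)/(0.1445030) = 1.8082102;  |Δ| = 0.0004307
f(1.8082102) = 0.0000651
r_7 = 1.8082102 − 0.0000651·(0.0004307)/(0.0085881) = 1.8082070;  |Δ| = 0.0000033
|r_7 − r_6| = 0.0000033 < 0.0001

n = 7, r_n = 1.80821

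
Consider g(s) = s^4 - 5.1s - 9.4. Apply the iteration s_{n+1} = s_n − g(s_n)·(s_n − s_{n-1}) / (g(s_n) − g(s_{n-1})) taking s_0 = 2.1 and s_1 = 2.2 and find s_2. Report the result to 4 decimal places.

2.1191

g(2.1) = -0.661900, g(2.2) = 2.805600
s_2 = 2.200000 − 2.805600·(2.200000 − 2.100000) / (2.805600 − (-0.661900)) = 2.200000 − (0.280560)/(3.467500) = 2.119089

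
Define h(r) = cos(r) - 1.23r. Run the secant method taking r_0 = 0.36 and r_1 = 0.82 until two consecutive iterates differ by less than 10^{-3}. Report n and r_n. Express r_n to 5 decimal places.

h(0.36) = 0.4930968, h(0.82) = -0.3263788
r_2 = 0.8200000 − (-0.3263788)·(0.4600000)/(-0.8194756) = 0.6367923;  |Δ| = 0.1832077
h(0.6367923) = 0.0207527
r_3 = 0.6367923 − 0.0207527·(-0.1832077)/(0.3471315) = 0.6477451;  |Δ| = 0.0109528
h(0.6477451) = 0.0007200
r_4 = 0.6477451 − 0.0007200·(0.0109528)/(-0.0200328) = 0.6481387;  |Δ| = 0.0003936
|r_4 − r_3| = 0.0003936 < 10^{-3}

n = 4, r_n = 0.64814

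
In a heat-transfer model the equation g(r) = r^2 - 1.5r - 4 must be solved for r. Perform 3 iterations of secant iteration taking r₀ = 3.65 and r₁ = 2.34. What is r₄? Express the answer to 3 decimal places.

2.886

g(3.65) = 3.84750, g(2.34) = -2.03440
r₂ = 2.34000 − (-2.03440)·(2.34000 − 3.65000) / (-2.03440 − 3.84750) = 2.34000 − (2.66506)/(-5.88190) = 2.79310
g(2.79310) = -0.38826
r₃ = 2.79310 − (-0.38826)·(2.79310 − 2.34000) / (-0.38826 − (-2.03440)) = 2.79310 − (-0.17592)/(1.64614) = 2.89996
g(2.89996) = 0.05984
r₄ = 2.89996 − 0.05984·(2.89996 − 2.79310) / (0.05984 − (-0.38826)) = 2.89996 − (0.00640)/(0.44810) = 2.88569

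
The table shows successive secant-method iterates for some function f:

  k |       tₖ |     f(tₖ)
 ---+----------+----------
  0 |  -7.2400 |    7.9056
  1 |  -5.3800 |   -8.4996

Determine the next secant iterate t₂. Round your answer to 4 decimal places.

-6.3437

t₂ = -5.3800 − (-8.4996)·(-5.3800 − (-7.2400)) / (-8.4996 − 7.9056)
   = -5.3800 − (-15.809256)/(-16.405200) = -6.343673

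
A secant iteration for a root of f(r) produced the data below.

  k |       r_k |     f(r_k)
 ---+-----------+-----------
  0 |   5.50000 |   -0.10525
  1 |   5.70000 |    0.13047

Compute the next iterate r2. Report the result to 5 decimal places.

r2 = 5.70000 − 0.13047·(5.70000 − 5.50000) / (0.13047 − (-0.10525))
   = 5.70000 − (0.0260940)/(0.2357200) = 5.5893009

5.58930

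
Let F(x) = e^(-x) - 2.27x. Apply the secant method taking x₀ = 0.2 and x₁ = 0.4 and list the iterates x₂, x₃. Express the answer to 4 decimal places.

F(0.2) = 0.364731, F(0.4) = -0.237680
x₂ = 0.400000 − (-0.237680)·(0.400000 − 0.200000) / (-0.237680 − 0.364731) = 0.400000 − (-0.047536)/(-0.602411) = 0.321090
F(0.321090) = -0.003518
x₃ = 0.321090 − (-0.003518)·(0.321090 − 0.400000) / (-0.003518 − (-0.237680)) = 0.321090 − (0.000278)/(0.234162) = 0.319905

0.3211, 0.3199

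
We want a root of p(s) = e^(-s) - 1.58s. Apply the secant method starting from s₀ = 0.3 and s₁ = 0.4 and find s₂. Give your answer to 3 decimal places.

0.417

p(0.3) = 0.26682, p(0.4) = 0.03832
s₂ = 0.40000 − 0.03832·(0.40000 − 0.30000) / (0.03832 − 0.26682) = 0.40000 − (0.00383)/(-0.22850) = 0.41677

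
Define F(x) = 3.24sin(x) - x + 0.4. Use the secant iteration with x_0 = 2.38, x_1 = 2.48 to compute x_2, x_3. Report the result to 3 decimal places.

F(2.38) = 0.25584, F(2.48) = -0.08943
x_2 = 2.48000 − (-0.08943)·(2.48000 − 2.38000) / (-0.08943 − 0.25584) = 2.48000 − (-0.00894)/(-0.34527) = 2.45410
F(2.45410) = 0.00201
x_3 = 2.45410 − 0.00201·(2.45410 − 2.48000) / (0.00201 − (-0.08943)) = 2.45410 − (-0.00005)/(0.09144) = 2.45467

2.454, 2.455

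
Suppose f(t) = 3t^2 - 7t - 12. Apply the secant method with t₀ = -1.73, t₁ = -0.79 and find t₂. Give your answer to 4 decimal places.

-1.1058

f(-1.73) = 9.088700, f(-0.79) = -4.597700
t₂ = -0.790000 − (-4.597700)·(-0.790000 − (-1.730000)) / (-4.597700 − 9.088700) = -0.790000 − (-4.321838)/(-13.686400) = -1.105776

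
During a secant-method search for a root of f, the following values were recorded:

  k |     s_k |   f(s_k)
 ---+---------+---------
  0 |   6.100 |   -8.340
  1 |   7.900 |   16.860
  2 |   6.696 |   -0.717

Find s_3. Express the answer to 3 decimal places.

6.745

s_3 = 6.696 − (-0.717)·(6.696 − 7.900) / (-0.717 − 16.860)
   = 6.696 − (0.86327)/(-17.57700) = 6.74511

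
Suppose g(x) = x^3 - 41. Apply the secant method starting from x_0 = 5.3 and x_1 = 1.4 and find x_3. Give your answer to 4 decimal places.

4.8125

g(5.3) = 107.877000, g(1.4) = -38.256000
x_2 = 1.400000 − (-38.256000)·(1.400000 − 5.300000) / (-38.256000 − 107.877000) = 1.400000 − (149.198400)/(-146.133000) = 2.420977
g(2.420977) = -26.810344
x_3 = 2.420977 − (-26.810344)·(2.420977 − 1.400000) / (-26.810344 − (-38.256000)) = 2.420977 − (-27.372739)/(11.445656) = 4.812516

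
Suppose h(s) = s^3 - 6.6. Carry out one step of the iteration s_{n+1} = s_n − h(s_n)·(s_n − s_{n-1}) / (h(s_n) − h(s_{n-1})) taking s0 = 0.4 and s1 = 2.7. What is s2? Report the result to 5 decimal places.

h(0.4) = -6.5360000, h(2.7) = 13.0830000
s2 = 2.7000000 − 13.0830000·(2.7000000 − 0.4000000) / (13.0830000 − (-6.5360000)) = 2.7000000 − (30.0909000)/(19.6190000) = 1.1662368

1.16624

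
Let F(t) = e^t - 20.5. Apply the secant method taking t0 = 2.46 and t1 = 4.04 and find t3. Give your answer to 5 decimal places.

F(2.46) = -8.7951885, F(4.04) = 36.3263428
t2 = 4.0400000 − 36.3263428·(4.0400000 − 2.4600000) / (36.3263428 − (-8.7951885)) = 4.0400000 − (57.3956216)/(45.1215313) = 2.7679771
F(2.7679771) = -4.5736163
t3 = 2.7679771 − (-4.5736163)·(2.7679771 − 4.0400000) / (-4.5736163 − 36.3263428) = 2.7679771 − (5.8177447)/(-40.8999591) = 2.9102204

2.91022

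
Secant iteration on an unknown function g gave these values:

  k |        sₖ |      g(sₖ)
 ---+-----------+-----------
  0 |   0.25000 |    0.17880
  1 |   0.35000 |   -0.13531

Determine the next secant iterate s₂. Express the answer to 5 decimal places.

0.30692

s₂ = 0.35000 − (-0.13531)·(0.35000 − 0.25000) / (-0.13531 − 0.17880)
   = 0.35000 − (-0.0135310)/(-0.3141100) = 0.3069227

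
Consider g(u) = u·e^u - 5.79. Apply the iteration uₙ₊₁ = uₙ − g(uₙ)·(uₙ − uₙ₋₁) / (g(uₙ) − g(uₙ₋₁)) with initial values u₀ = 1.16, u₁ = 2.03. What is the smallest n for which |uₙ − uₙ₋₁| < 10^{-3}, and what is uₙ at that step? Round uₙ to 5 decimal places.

n = 6, uₙ = 1.41149

g(1.16) = -2.0896774, g(2.03) = 9.6665953
u₂ = 2.0300000 − 9.6665953·(0.8700000)/(11.7562727) = 1.3146425;  |Δ| = 0.7153575
g(1.3146425) = -0.8950344
u₃ = 1.3146425 − (-0.8950344)·(-0.7153575)/(-10.5616297) = 1.3752647;  |Δ| = 0.0606222
g(1.3752647) = -0.3492824
u₄ = 1.3752647 − (-0.3492824)·(0.0606222)/(0.5457520) = 1.4140631;  |Δ| = 0.0387984
g(1.4140631) = 0.0255203
u₅ = 1.4140631 − 0.0255203·(0.0387984)/(0.3748027) = 1.4114213;  |Δ| = 0.0026418
g(1.4114213) = -0.0006587
u₆ = 1.4114213 − (-0.0006587)·(-0.0026418)/(-0.0261790) = 1.4114878;  |Δ| = 0.0000665
|u₆ − u₅| = 0.0000665 < 10^{-3}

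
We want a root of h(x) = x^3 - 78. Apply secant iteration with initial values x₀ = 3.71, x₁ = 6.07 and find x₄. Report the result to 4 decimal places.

4.2757

h(3.71) = -26.935189, h(6.07) = 145.648543
x₂ = 6.070000 − 145.648543·(6.070000 − 3.710000) / (145.648543 − (-26.935189)) = 6.070000 − (343.730561)/(172.583732) = 4.078326
h(4.078326) = -10.166260
x₃ = 4.078326 − (-10.166260)·(4.078326 − 6.070000) / (-10.166260 − 145.648543) = 4.078326 − (20.247878)/(-155.814803) = 4.208274
h(4.208274) = -3.473267
x₄ = 4.208274 − (-3.473267)·(4.208274 − 4.078326) / (-3.473267 − (-10.166260)) = 4.208274 − (-0.451345)/(6.692994) = 4.275710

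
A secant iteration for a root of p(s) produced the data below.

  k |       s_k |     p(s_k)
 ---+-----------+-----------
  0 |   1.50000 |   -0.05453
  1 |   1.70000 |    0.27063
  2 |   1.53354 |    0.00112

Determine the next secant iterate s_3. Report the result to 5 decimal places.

1.53285

s_3 = 1.53354 − 0.00112·(1.53354 − 1.70000) / (0.00112 − 0.27063)
   = 1.53354 − (-0.0001864)/(-0.2695100) = 1.5328482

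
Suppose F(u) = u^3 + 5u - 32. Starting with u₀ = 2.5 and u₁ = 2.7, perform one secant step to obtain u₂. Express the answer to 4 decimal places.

F(2.5) = -3.875000, F(2.7) = 1.183000
u₂ = 2.700000 − 1.183000·(2.700000 − 2.500000) / (1.183000 − (-3.875000)) = 2.700000 − (0.236600)/(5.058000) = 2.653223

2.6532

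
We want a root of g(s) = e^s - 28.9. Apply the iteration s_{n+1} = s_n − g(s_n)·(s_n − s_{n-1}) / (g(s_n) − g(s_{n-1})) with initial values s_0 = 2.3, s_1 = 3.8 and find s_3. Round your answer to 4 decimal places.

g(2.3) = -18.925818, g(3.8) = 15.801184
s_2 = 3.800000 − 15.801184·(3.800000 − 2.300000) / (15.801184 − (-18.925818)) = 3.800000 − (23.701777)/(34.727002) = 3.117483
g(3.117483) = -6.310554
s_3 = 3.117483 − (-6.310554)·(3.117483 − 3.800000) / (-6.310554 − 15.801184) = 3.117483 − (4.307062)/(-22.111739) = 3.312269

3.3123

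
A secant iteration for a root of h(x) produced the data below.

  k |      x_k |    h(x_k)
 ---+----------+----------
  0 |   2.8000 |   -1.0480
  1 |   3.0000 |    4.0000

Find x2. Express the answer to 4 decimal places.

2.8415

x2 = 3.0000 − 4.0000·(3.0000 − 2.8000) / (4.0000 − (-1.0480))
   = 3.0000 − (0.800000)/(5.048000) = 2.841521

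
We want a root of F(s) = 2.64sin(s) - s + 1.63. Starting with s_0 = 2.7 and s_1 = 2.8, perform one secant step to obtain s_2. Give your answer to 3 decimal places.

F(2.7) = 0.05828, F(2.8) = -0.28563
s_2 = 2.80000 − (-0.28563)·(2.80000 − 2.70000) / (-0.28563 − 0.05828) = 2.80000 − (-0.02856)/(-0.34391) = 2.71695

2.717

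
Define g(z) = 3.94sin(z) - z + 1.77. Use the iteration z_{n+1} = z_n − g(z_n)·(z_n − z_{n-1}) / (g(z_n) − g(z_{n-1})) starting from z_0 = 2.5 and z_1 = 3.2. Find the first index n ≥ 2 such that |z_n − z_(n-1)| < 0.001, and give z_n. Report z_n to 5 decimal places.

g(2.5) = 1.6279802, g(3.2) = -1.6599941
z_2 = 3.2000000 − (-1.6599941)·(0.7000000)/(-3.2879744) = 2.8465922;  |Δ| = 0.3534078
g(2.8465922) = 0.0689247
z_3 = 2.8465922 − 0.0689247·(-0.3534078)/(1.7289188) = 2.8606810;  |Δ| = 0.0140889
g(2.8606810) = 0.0016116
z_4 = 2.8606810 − 0.0016116·(0.0140889)/(-0.0673130) = 2.8610184;  |Δ| = 0.0003373
|z_4 − z_3| = 0.0003373 < 0.001

n = 4, z_n = 2.86102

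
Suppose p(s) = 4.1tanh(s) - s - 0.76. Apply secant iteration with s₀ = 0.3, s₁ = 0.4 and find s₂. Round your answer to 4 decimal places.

0.2490

p(0.3) = 0.134382, p(0.4) = 0.397791
s₂ = 0.400000 − 0.397791·(0.400000 − 0.300000) / (0.397791 − 0.134382) = 0.400000 − (0.039779)/(0.263409) = 0.248984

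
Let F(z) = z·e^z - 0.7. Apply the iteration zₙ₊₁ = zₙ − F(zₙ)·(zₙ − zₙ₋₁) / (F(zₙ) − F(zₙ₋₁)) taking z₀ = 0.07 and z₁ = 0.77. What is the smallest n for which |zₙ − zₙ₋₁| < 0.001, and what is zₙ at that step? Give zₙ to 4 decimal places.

F(0.07) = -0.624924, F(0.77) = 0.963020
z₂ = 0.770000 − 0.963020·(0.700000)/(1.587944) = 0.345480;  |Δ| = 0.424520
F(0.345480) = -0.211951
z₃ = 0.345480 − (-0.211951)·(-0.424520)/(-1.174971) = 0.422059;  |Δ| = 0.076579
F(0.422059) = -0.056319
z₄ = 0.422059 − (-0.056319)·(0.076579)/(0.155632) = 0.449770;  |Δ| = 0.027712
F(0.449770) = 0.005219
z₅ = 0.449770 − 0.005219·(0.027712)/(0.061538) = 0.447420;  |Δ| = 0.002350
F(0.447420) = -0.000113
z₆ = 0.447420 − (-0.000113)·(-0.002350)/(-0.005331) = 0.447470;  |Δ| = 0.000050
|z₆ − z₅| = 0.000050 < 0.001

n = 6, zₙ = 0.4475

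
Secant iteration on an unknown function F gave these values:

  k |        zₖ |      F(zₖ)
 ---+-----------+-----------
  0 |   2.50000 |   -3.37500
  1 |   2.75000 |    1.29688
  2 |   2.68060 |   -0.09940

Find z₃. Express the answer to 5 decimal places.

z₃ = 2.68060 − (-0.09940)·(2.68060 − 2.75000) / (-0.09940 − 1.29688)
   = 2.68060 − (0.0068984)/(-1.3962800) = 2.6855405

2.68554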